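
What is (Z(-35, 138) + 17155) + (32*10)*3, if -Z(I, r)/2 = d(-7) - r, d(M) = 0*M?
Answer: 18391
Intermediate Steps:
d(M) = 0
Z(I, r) = 2*r (Z(I, r) = -2*(0 - r) = -(-2)*r = 2*r)
(Z(-35, 138) + 17155) + (32*10)*3 = (2*138 + 17155) + (32*10)*3 = (276 + 17155) + 320*3 = 17431 + 960 = 18391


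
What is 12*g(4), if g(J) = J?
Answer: 48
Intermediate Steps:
12*g(4) = 12*4 = 48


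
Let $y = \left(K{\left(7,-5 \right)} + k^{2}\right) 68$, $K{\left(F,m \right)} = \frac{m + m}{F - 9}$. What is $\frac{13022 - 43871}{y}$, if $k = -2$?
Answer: $- \frac{10283}{204} \approx -50.407$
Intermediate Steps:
$K{\left(F,m \right)} = \frac{2 m}{-9 + F}$
$y = 612$ ($y = \left(2 \left(-5\right) \frac{1}{-9 + 7} + \left(-2\right)^{2}\right) 68 = \left(2 \left(-5\right) \frac{1}{-2} + 4\right) 68 = \left(2 \left(-5\right) \left(- \frac{1}{2}\right) + 4\right) 68 = \left(5 + 4\right) 68 = 9 \cdot 68 = 612$)
$\frac{13022 - 43871}{y} = \frac{13022 - 43871}{612} = \left(-30849\right) \frac{1}{612} = - \frac{10283}{204}$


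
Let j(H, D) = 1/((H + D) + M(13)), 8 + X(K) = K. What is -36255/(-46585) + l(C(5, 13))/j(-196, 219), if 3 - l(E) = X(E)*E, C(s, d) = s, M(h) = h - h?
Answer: 3864489/9317 ≈ 414.78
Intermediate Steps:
M(h) = 0
X(K) = -8 + K
j(H, D) = 1/(D + H) (j(H, D) = 1/((H + D) + 0) = 1/((D + H) + 0) = 1/(D + H))
l(E) = 3 - E*(-8 + E) (l(E) = 3 - (-8 + E)*E = 3 - E*(-8 + E))
-36255/(-46585) + l(C(5, 13))/j(-196, 219) = -36255/(-46585) + (3 - 1*5*(-8 + 5))/(1/(219 - 196)) = -36255*(-1/46585) + (3 - 1*5*(-3))/(1/23) = 7251/9317 + (3 + 15)/(1/23) = 7251/9317 + 18*23 = 7251/9317 + 414 = 3864489/9317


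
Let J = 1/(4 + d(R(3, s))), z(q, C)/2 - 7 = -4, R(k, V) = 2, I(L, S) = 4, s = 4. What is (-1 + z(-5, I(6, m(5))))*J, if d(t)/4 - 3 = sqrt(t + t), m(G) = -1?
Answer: 5/24 ≈ 0.20833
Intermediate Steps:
d(t) = 12 + 4*sqrt(2)*sqrt(t) (d(t) = 12 + 4*sqrt(t + t) = 12 + 4*sqrt(2*t) = 12 + 4*(sqrt(2)*sqrt(t)) = 12 + 4*sqrt(2)*sqrt(t))
z(q, C) = 6 (z(q, C) = 14 + 2*(-4) = 14 - 8 = 6)
J = 1/24 (J = 1/(4 + (12 + 4*sqrt(2)*sqrt(2))) = 1/(4 + (12 + 8)) = 1/(4 + 20) = 1/24 ≈ 0.041667)
(-1 + z(-5, I(6, m(5))))*J = (-1 + 6)*(1/24) = 5*(1/24) = 5/24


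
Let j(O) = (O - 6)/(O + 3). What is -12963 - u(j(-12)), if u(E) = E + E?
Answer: -12967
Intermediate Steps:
j(O) = (-6 + O)/(3 + O)
u(E) = 2*E
-12963 - u(j(-12)) = -12963 - 2*(-6 - 12)/(3 - 12) = -12963 - 2*-18/(-9) = -12963 - 2*(-1/9*(-18)) = -12963 - 2*2 = -12963 - 1*4 = -12963 - 4 = -12967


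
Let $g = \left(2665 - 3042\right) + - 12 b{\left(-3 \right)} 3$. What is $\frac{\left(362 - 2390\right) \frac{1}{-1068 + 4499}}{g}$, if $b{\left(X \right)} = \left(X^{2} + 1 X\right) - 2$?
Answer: $\frac{2028}{1787551} \approx 0.0011345$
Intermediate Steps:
$b{\left(X \right)} = -2 + X + X^{2}$ ($b{\left(X \right)} = \left(X^{2} + X\right) - 2 = \left(X + X^{2}\right) - 2 = -2 + X + X^{2}$)
$g = -521$ ($g = \left(2665 - 3042\right) + - 12 \left(-2 - 3 + \left(-3\right)^{2}\right) 3 = -377 + - 12 \left(-2 - 3 + 9\right) 3 = -377 + \left(-12\right) 4 \cdot 3 = -377 - 144 = -521$)
$\frac{\left(362 - 2390\right) \frac{1}{-1068 + 4499}}{g} = \frac{\left(362 - 2390\right) \frac{1}{-1068 + 4499}}{-521} = - \frac{2028}{3431} \left(- \frac{1}{521}\right) = \left(-2028\right) \frac{1}{3431} \left(- \frac{1}{521}\right) = \left(- \frac{2028}{3431}\right) \left(- \frac{1}{521}\right) = \frac{2028}{1787551}$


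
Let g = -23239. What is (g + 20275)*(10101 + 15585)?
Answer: -76133304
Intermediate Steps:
(g + 20275)*(10101 + 15585) = (-23239 + 20275)*(10101 + 15585) = -2964*25686 = -76133304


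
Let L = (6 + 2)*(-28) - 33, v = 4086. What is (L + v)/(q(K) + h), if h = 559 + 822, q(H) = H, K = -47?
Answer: 3829/1334 ≈ 2.8703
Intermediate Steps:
L = -257 (L = 8*(-28) - 33 = -224 - 33 = -257)
h = 1381
(L + v)/(q(K) + h) = (-257 + 4086)/(-47 + 1381) = 3829/1334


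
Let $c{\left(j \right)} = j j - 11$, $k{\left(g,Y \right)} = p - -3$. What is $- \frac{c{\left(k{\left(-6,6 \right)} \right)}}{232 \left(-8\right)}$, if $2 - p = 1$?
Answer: $\frac{5}{1856} \approx 0.002694$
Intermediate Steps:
$p = 1$ ($p = 2 - 1 = 1$)
$k{\left(g,Y \right)} = 4$ ($k{\left(g,Y \right)} = 1 - -3 = 1 + 3 = 4$)
$c{\left(j \right)} = -11 + j^{2}$ ($c{\left(j \right)} = j^{2} - 11 = -11 + j^{2}$)
$- \frac{c{\left(k{\left(-6,6 \right)} \right)}}{232 \left(-8\right)} = - \frac{-11 + 4^{2}}{232 \left(-8\right)} = - \frac{-11 + 16}{-1856} = - \frac{5 \left(-1\right)}{1856} = \left(-1\right) \left(- \frac{5}{1856}\right) = \frac{5}{1856}$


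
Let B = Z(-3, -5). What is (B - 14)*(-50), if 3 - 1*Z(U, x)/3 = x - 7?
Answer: -1550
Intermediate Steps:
Z(U, x) = 30 - 3*x (Z(U, x) = 9 - 3*(x - 7) = 9 - 3*(-7 + x) = 9 + (21 - 3*x) = 30 - 3*x)
B = 45 (B = 30 - 3*(-5) = 30 + 15 = 45)
(B - 14)*(-50) = (45 - 14)*(-50) = 31*(-50) = -1550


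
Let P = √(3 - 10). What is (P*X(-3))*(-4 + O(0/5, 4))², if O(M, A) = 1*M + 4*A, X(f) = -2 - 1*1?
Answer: -432*I*√7 ≈ -1143.0*I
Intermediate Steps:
X(f) = -3 (X(f) = -2 - 1 = -3)
P = I*√7 (P = √(-7) = I*√7 ≈ 2.6458*I)
O(M, A) = M + 4*A
(P*X(-3))*(-4 + O(0/5, 4))² = ((I*√7)*(-3))*(-4 + (0/5 + 4*4))² = (-3*I*√7)*(-4 + (0*(⅕) + 16))² = (-3*I*√7)*(-4 + (0 + 16))² = (-3*I*√7)*(-4 + 16)² = -3*I*√7*12² = -3*I*√7*144 = -432*I*√7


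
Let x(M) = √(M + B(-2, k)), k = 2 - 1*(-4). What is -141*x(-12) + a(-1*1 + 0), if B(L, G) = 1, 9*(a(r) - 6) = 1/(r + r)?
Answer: 107/18 - 141*I*√11 ≈ 5.9444 - 467.64*I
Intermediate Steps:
k = 6 (k = 2 + 4 = 6)
a(r) = 6 + 1/(18*r) (a(r) = 6 + 1/(9*(r + r)) = 6 + 1/(9*((2*r))) = 6 + (1/(2*r))/9 = 6 + 1/(18*r))
x(M) = √(1 + M) (x(M) = √(M + 1) = √(1 + M))
-141*x(-12) + a(-1*1 + 0) = -141*√(1 - 12) + (6 + 1/(18*(-1*1 + 0))) = -141*I*√11 + (6 + 1/(18*(-1 + 0))) = -141*I*√11 + (6 + (1/18)/(-1)) = -141*I*√11 + (6 + (1/18)*(-1)) = -141*I*√11 + (6 - 1/18) = -141*I*√11 + 107/18 = 107/18 - 141*I*√11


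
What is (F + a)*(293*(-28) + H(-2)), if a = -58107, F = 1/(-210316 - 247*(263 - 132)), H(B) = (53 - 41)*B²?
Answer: 115007756097872/242673 ≈ 4.7392e+8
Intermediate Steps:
H(B) = 12*B²
F = -1/242673 (F = 1/(-210316 - 247*131) = 1/(-210316 - 32357) = 1/(-242673) = -1/242673 ≈ -4.1208e-6)
(F + a)*(293*(-28) + H(-2)) = (-1/242673 - 58107)*(293*(-28) + 12*(-2)²) = -14101000012*(-8204 + 12*4)/242673 = -14101000012*(-8204 + 48)/242673 = -14101000012/242673*(-8156) = 115007756097872/242673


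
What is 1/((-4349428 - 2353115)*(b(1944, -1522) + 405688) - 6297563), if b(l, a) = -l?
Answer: -1/2706117818555 ≈ -3.6953e-13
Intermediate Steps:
1/((-4349428 - 2353115)*(b(1944, -1522) + 405688) - 6297563) = 1/((-4349428 - 2353115)*(-1*1944 + 405688) - 6297563) = 1/(-6702543*(-1944 + 405688) - 6297563) = 1/(-6702543*403744 - 6297563) = 1/(-2706111520992 - 6297563) = 1/(-2706117818555) = -1/2706117818555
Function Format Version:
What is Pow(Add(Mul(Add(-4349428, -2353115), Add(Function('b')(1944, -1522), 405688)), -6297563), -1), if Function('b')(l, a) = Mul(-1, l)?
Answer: Rational(-1, 2706117818555) ≈ -3.6953e-13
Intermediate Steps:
Pow(Add(Mul(Add(-4349428, -2353115), Add(Function('b')(1944, -1522), 405688)), -6297563), -1) = Pow(Add(Mul(Add(-4349428, -2353115), Add(Mul(-1, 1944), 405688)), -6297563), -1) = Pow(Add(Mul(-6702543, Add(-1944, 405688)), -6297563), -1) = Pow(Add(Mul(-6702543, 403744), -6297563), -1) = Pow(Add(-2706111520992, -6297563), -1) = Pow(-2706117818555, -1) = Rational(-1, 2706117818555)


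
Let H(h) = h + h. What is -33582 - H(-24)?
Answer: -33534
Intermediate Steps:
H(h) = 2*h
-33582 - H(-24) = -33582 - 2*(-24) = -33582 - 1*(-48) = -33582 + 48 = -33534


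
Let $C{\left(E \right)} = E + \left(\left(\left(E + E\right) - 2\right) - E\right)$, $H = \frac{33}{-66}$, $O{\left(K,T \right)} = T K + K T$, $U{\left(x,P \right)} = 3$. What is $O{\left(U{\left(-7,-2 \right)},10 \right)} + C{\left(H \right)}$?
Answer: $57$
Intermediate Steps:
$O{\left(K,T \right)} = 2 K T$ ($O{\left(K,T \right)} = K T + K T = 2 K T$)
$H = - \frac{1}{2}$ ($H = 33 \left(- \frac{1}{66}\right) = - \frac{1}{2} \approx -0.5$)
$C{\left(E \right)} = -2 + 2 E$ ($C{\left(E \right)} = E + \left(\left(2 E - 2\right) - E\right) = E + \left(\left(-2 + 2 E\right) - E\right) = E + \left(-2 + E\right) = -2 + 2 E$)
$O{\left(U{\left(-7,-2 \right)},10 \right)} + C{\left(H \right)} = 2 \cdot 3 \cdot 10 + \left(-2 + 2 \left(- \frac{1}{2}\right)\right) = 60 - 3 = 57$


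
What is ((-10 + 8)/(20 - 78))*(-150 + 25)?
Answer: -125/29 ≈ -4.3103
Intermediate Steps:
((-10 + 8)/(20 - 78))*(-150 + 25) = -2/(-58)*(-125) = -2*(-1/58)*(-125) = (1/29)*(-125) = -125/29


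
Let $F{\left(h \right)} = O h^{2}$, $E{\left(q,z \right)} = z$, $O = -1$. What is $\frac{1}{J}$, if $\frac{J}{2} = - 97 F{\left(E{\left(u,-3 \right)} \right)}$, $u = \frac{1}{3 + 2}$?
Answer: $\frac{1}{1746} \approx 0.00057274$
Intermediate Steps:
$u = \frac{1}{5} \approx 0.2$
$F{\left(h \right)} = - h^{2}$
$J = 1746$ ($J = 2 \left(- 97 \left(- \left(-3\right)^{2}\right)\right) = 2 \left(- 97 \left(\left(-1\right) 9\right)\right) = 2 \left(\left(-97\right) \left(-9\right)\right) = 2 \cdot 873 = 1746$)
$\frac{1}{J} = \frac{1}{1746}$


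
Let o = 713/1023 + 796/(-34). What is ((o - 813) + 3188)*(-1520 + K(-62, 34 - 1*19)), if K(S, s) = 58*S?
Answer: -6751237312/561 ≈ -1.2034e+7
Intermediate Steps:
o = -12743/561 (o = 713*(1/1023) + 796*(-1/34) = 23/33 - 398/17 = -12743/561 ≈ -22.715)
((o - 813) + 3188)*(-1520 + K(-62, 34 - 1*19)) = ((-12743/561 - 813) + 3188)*(-1520 + 58*(-62)) = (-468836/561 + 3188)*(-1520 - 3596) = (1319632/561)*(-5116) = -6751237312/561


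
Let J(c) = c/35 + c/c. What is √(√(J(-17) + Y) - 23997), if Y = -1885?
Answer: √(-29396325 + 35*I*√2308495)/35 ≈ 0.14012 + 154.91*I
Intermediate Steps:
J(c) = 1 + c/35 (J(c) = c*(1/35) + 1 = c/35 + 1 = 1 + c/35)
√(√(J(-17) + Y) - 23997) = √(√((1 + (1/35)*(-17)) - 1885) - 23997) = √(√((1 - 17/35) - 1885) - 23997) = √(√(18/35 - 1885) - 23997) = √(√(-65957/35) - 23997) = √(I*√2308495/35 - 23997) = √(-23997 + I*√2308495/35)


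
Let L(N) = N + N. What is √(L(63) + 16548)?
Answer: √16674 ≈ 129.13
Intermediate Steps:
L(N) = 2*N
√(L(63) + 16548) = √(2*63 + 16548) = √(126 + 16548) = √16674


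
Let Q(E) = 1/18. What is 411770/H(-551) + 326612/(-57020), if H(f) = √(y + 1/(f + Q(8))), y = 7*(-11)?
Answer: -81653/14255 - 411770*I*√7572888959/763627 ≈ -5.728 - 46925.0*I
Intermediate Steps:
Q(E) = 1/18
y = -77
H(f) = √(-77 + 1/(1/18 + f)) (H(f) = √(-77 + 1/(f + 1/18)) = √(-77 + 1/(1/18 + f)))
411770/H(-551) + 326612/(-57020) = 411770/(√((-59 - 1386*(-551))/(1 + 18*(-551)))) + 326612/(-57020) = 411770/(√((-59 + 763686)/(1 - 9918))) + 326612*(-1/57020) = 411770/(√(763627/(-9917))) - 81653/14255 = 411770/(√(-1/9917*763627)) - 81653/14255 = 411770/(√(-763627/9917)) - 81653/14255 = 411770/((I*√7572888959/9917)) - 81653/14255 = 411770*(-I*√7572888959/763627) - 81653/14255 = -411770*I*√7572888959/763627 - 81653/14255 = -81653/14255 - 411770*I*√7572888959/763627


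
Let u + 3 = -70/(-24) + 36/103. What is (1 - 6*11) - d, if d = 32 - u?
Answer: -119563/1236 ≈ -96.734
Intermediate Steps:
u = 329/1236 (u = -3 + (-70/(-24) + 36/103) = -3 + (-70*(-1/24) + 36*(1/103)) = -3 + (35/12 + 36/103) = -3 + 4037/1236 = 329/1236 ≈ 0.26618)
d = 39223/1236 (d = 32 - 1*329/1236 = 32 - 329/1236 = 39223/1236 ≈ 31.734)
(1 - 6*11) - d = (1 - 6*11) - 1*39223/1236 = (1 - 66) - 39223/1236 = -65 - 39223/1236 = -119563/1236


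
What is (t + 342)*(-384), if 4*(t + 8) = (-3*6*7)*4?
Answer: -79872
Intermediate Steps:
t = -134 (t = -8 + ((-3*6*7)*4)/4 = -8 + (-18*7*4)/4 = -8 + (-126*4)/4 = -8 + (¼)*(-504) = -8 - 126 = -134)
(t + 342)*(-384) = (-134 + 342)*(-384) = 208*(-384) = -79872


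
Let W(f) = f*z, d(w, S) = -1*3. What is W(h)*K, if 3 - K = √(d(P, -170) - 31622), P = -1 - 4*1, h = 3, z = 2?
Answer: 18 - 30*I*√1265 ≈ 18.0 - 1067.0*I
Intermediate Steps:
P = -5 (P = -1 - 4 = -5)
d(w, S) = -3
W(f) = 2*f (W(f) = f*2 = 2*f)
K = 3 - 5*I*√1265 (K = 3 - √(-3 - 31622) = 3 - √(-31625) = 3 - 5*I*√1265 ≈ 3.0 - 177.83*I)
W(h)*K = (2*3)*(3 - 5*I*√1265) = 6*(3 - 5*I*√1265) = 18 - 30*I*√1265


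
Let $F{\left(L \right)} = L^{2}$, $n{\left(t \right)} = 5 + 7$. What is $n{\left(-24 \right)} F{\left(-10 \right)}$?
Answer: $1200$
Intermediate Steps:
$n{\left(t \right)} = 12$
$n{\left(-24 \right)} F{\left(-10 \right)} = 12 \left(-10\right)^{2} = 12 \cdot 100 = 1200$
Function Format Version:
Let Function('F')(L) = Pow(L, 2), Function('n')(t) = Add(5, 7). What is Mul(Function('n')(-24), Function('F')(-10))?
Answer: 1200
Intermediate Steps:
Function('n')(t) = 12
Mul(Function('n')(-24), Function('F')(-10)) = Mul(12, Pow(-10, 2)) = Mul(12, 100) = 1200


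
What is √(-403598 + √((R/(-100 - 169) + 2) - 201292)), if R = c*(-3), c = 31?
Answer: √(-29204754878 + 269*I*√14565520673)/269 ≈ 0.35311 + 635.29*I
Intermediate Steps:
R = -93 (R = 31*(-3) = -93)
√(-403598 + √((R/(-100 - 169) + 2) - 201292)) = √(-403598 + √((-93/(-100 - 169) + 2) - 201292)) = √(-403598 + √((-93/(-269) + 2) - 201292)) = √(-403598 + √((-93*(-1/269) + 2) - 201292)) = √(-403598 + √((93/269 + 2) - 201292)) = √(-403598 + √(631/269 - 201292)) = √(-403598 + √(-54146917/269)) = √(-403598 + I*√14565520673/269)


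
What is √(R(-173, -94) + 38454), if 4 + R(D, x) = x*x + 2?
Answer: 2*√11822 ≈ 217.46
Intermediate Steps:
R(D, x) = -2 + x² (R(D, x) = -4 + (x*x + 2) = -4 + (x² + 2) = -4 + (2 + x²) = -2 + x²)
√(R(-173, -94) + 38454) = √((-2 + (-94)²) + 38454) = √((-2 + 8836) + 38454) = √(8834 + 38454) = √47288 = 2*√11822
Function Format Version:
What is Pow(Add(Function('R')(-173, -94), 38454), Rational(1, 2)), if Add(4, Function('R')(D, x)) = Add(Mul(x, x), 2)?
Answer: Mul(2, Pow(11822, Rational(1, 2))) ≈ 217.46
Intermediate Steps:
Function('R')(D, x) = Add(-2, Pow(x, 2)) (Function('R')(D, x) = Add(-4, Add(Mul(x, x), 2)) = Add(-4, Add(Pow(x, 2), 2)) = Add(-4, Add(2, Pow(x, 2))) = Add(-2, Pow(x, 2)))
Pow(Add(Function('R')(-173, -94), 38454), Rational(1, 2)) = Pow(Add(Add(-2, Pow(-94, 2)), 38454), Rational(1, 2)) = Pow(Add(Add(-2, 8836), 38454), Rational(1, 2)) = Pow(Add(8834, 38454), Rational(1, 2)) = Pow(47288, Rational(1, 2)) = Mul(2, Pow(11822, Rational(1, 2)))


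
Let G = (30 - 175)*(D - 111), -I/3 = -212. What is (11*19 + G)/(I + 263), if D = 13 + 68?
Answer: 4559/899 ≈ 5.0712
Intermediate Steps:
I = 636 (I = -3*(-212) = 636)
D = 81
G = 4350 (G = (30 - 175)*(81 - 111) = -145*(-30) = 4350)
(11*19 + G)/(I + 263) = (11*19 + 4350)/(636 + 263) = (209 + 4350)/899 = 4559*(1/899) = 4559/899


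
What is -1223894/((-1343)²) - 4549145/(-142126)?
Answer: 8031113671461/256345417774 ≈ 31.329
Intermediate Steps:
-1223894/((-1343)²) - 4549145/(-142126) = -1223894/1803649 - 4549145*(-1/142126) = -1223894*1/1803649 + 4549145/142126 = -1223894/1803649 + 4549145/142126 = 8031113671461/256345417774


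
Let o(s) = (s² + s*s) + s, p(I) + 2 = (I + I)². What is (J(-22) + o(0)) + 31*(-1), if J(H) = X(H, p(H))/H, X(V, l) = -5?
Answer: -677/22 ≈ -30.773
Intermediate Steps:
p(I) = -2 + 4*I² (p(I) = -2 + (I + I)² = -2 + (2*I)² = -2 + 4*I²)
o(s) = s + 2*s² (o(s) = (s² + s²) + s = 2*s² + s = s + 2*s²)
J(H) = -5/H
(J(-22) + o(0)) + 31*(-1) = (-5/(-22) + 0*(1 + 2*0)) + 31*(-1) = (-5*(-1/22) + 0*(1 + 0)) - 31 = (5/22 + 0*1) - 31 = (5/22 + 0) - 31 = 5/22 - 31 = -677/22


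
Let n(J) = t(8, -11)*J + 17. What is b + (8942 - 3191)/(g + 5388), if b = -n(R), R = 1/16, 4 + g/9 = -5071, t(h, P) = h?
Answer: -473849/26858 ≈ -17.643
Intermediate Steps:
g = -45675 (g = -36 + 9*(-5071) = -36 - 45639 = -45675)
R = 1/16 ≈ 0.062500
n(J) = 17 + 8*J (n(J) = 8*J + 17 = 17 + 8*J)
b = -35/2 (b = -(17 + 8*(1/16)) = -(17 + ½) = -1*35/2 = -35/2 ≈ -17.500)
b + (8942 - 3191)/(g + 5388) = -35/2 + (8942 - 3191)/(-45675 + 5388) = -35/2 + 5751/(-40287) = -35/2 + 5751*(-1/40287) = -35/2 - 1917/13429 = -473849/26858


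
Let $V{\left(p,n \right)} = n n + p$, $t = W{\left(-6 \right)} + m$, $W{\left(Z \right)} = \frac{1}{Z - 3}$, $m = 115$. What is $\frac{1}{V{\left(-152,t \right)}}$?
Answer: $\frac{81}{1056844} \approx 7.6643 \cdot 10^{-5}$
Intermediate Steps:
$W{\left(Z \right)} = \frac{1}{-3 + Z}$
$t = \frac{1034}{9}$ ($t = \frac{1}{-3 - 6} + 115 = \frac{1}{-9} + 115 = - \frac{1}{9} + 115 = \frac{1034}{9} \approx 114.89$)
$V{\left(p,n \right)} = p + n^{2}$ ($V{\left(p,n \right)} = n^{2} + p = p + n^{2}$)
$\frac{1}{V{\left(-152,t \right)}} = \frac{1}{-152 + \left(\frac{1034}{9}\right)^{2}} = \frac{1}{-152 + \frac{1069156}{81}} = \frac{1}{\frac{1056844}{81}} = \frac{81}{1056844}$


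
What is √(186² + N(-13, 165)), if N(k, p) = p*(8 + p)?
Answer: √63141 ≈ 251.28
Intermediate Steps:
√(186² + N(-13, 165)) = √(186² + 165*(8 + 165)) = √(34596 + 165*173) = √(34596 + 28545) = √63141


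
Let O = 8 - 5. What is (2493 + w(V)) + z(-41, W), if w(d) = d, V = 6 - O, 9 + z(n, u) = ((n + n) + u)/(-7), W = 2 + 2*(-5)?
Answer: 17499/7 ≈ 2499.9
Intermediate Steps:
O = 3
W = -8 (W = 2 - 10 = -8)
z(n, u) = -9 - 2*n/7 - u/7 (z(n, u) = -9 + ((n + n) + u)/(-7) = -9 + (2*n + u)*(-1/7) = -9 + (u + 2*n)*(-1/7) = -9 + (-2*n/7 - u/7) = -9 - 2*n/7 - u/7)
V = 3 (V = 6 - 1*3 = 6 - 3 = 3)
(2493 + w(V)) + z(-41, W) = (2493 + 3) + (-9 - 2/7*(-41) - 1/7*(-8)) = 2496 + (-9 + 82/7 + 8/7) = 2496 + 27/7 = 17499/7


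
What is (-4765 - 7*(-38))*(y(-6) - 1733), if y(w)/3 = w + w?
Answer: 7958731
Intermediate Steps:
y(w) = 6*w (y(w) = 3*(w + w) = 3*(2*w) = 6*w)
(-4765 - 7*(-38))*(y(-6) - 1733) = (-4765 - 7*(-38))*(6*(-6) - 1733) = (-4765 + 266)*(-36 - 1733) = -4499*(-1769) = 7958731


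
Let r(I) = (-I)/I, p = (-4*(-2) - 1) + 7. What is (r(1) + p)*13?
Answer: 169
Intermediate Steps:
p = 14 (p = (8 - 1) + 7 = 7 + 7 = 14)
r(I) = -1
(r(1) + p)*13 = (-1 + 14)*13 = 13*13 = 169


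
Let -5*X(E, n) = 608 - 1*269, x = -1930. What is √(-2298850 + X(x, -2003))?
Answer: I*√57472945/5 ≈ 1516.2*I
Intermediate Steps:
X(E, n) = -339/5 (X(E, n) = -(608 - 1*269)/5 = -(608 - 269)/5 = -⅕*339 = -339/5)
√(-2298850 + X(x, -2003)) = √(-2298850 - 339/5) = √(-11494589/5) = I*√57472945/5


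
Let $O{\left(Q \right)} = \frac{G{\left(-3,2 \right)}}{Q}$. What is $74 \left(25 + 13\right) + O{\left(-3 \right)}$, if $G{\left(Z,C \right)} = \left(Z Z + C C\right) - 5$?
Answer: $\frac{8428}{3} \approx 2809.3$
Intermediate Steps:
$G{\left(Z,C \right)} = -5 + C^{2} + Z^{2}$ ($G{\left(Z,C \right)} = \left(Z^{2} + C^{2}\right) - 5 = \left(C^{2} + Z^{2}\right) - 5 = -5 + C^{2} + Z^{2}$)
$O{\left(Q \right)} = \frac{8}{Q}$ ($O{\left(Q \right)} = \frac{-5 + 2^{2} + \left(-3\right)^{2}}{Q} = \frac{-5 + 4 + 9}{Q} = \frac{8}{Q}$)
$74 \left(25 + 13\right) + O{\left(-3 \right)} = 74 \left(25 + 13\right) + \frac{8}{-3} = 74 \cdot 38 + 8 \left(- \frac{1}{3}\right) = 2812 - \frac{8}{3} = \frac{8428}{3}$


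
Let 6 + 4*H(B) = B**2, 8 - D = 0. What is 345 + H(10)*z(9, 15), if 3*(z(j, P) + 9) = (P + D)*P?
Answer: 2836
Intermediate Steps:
D = 8 (D = 8 - 1*0 = 8 + 0 = 8)
z(j, P) = -9 + P*(8 + P)/3 (z(j, P) = -9 + ((P + 8)*P)/3 = -9 + ((8 + P)*P)/3 = -9 + (P*(8 + P))/3 = -9 + P*(8 + P)/3)
H(B) = -3/2 + B**2/4
345 + H(10)*z(9, 15) = 345 + (-3/2 + (1/4)*10**2)*(-9 + (1/3)*15**2 + (8/3)*15) = 345 + (-3/2 + (1/4)*100)*(-9 + (1/3)*225 + 40) = 345 + (-3/2 + 25)*(-9 + 75 + 40) = 345 + (47/2)*106 = 345 + 2491 = 2836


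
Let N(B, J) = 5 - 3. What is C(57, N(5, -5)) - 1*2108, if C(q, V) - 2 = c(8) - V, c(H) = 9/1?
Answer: -2099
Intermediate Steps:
c(H) = 9 (c(H) = 9*1 = 9)
N(B, J) = 2
C(q, V) = 11 - V (C(q, V) = 2 + (9 - V) = 11 - V)
C(57, N(5, -5)) - 1*2108 = (11 - 1*2) - 1*2108 = (11 - 2) - 2108 = 9 - 2108 = -2099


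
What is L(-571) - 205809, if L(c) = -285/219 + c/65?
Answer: -976611563/4745 ≈ -2.0582e+5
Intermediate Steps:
L(c) = -95/73 + c/65 (L(c) = -285*1/219 + c*(1/65) = -95/73 + c/65)
L(-571) - 205809 = (-95/73 + (1/65)*(-571)) - 205809 = (-95/73 - 571/65) - 205809 = -47858/4745 - 205809 = -976611563/4745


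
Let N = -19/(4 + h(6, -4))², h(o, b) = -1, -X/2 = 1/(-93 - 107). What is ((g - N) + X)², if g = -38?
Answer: 1042708681/810000 ≈ 1287.3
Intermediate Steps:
X = 1/100 (X = -2/(-93 - 107) = -2/(-200) = -2*(-1/200) = 1/100 ≈ 0.010000)
N = -19/9 (N = -19/(4 - 1)² = -19/(3²) = -19/9 ≈ -2.1111)
((g - N) + X)² = ((-38 - 1*(-19/9)) + 1/100)² = ((-38 + 19/9) + 1/100)² = (-323/9 + 1/100)² = (-32291/900)² = 1042708681/810000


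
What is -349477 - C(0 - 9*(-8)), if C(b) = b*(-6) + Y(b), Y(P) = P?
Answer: -349117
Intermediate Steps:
C(b) = -5*b (C(b) = b*(-6) + b = -6*b + b = -5*b)
-349477 - C(0 - 9*(-8)) = -349477 - (-5)*(0 - 9*(-8)) = -349477 - (-5)*(0 + 72) = -349477 - (-5)*72 = -349477 - 1*(-360) = -349477 + 360 = -349117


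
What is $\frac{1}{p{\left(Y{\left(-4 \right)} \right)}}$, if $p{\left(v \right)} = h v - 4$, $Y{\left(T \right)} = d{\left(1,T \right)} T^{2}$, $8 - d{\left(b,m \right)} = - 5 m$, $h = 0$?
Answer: $- \frac{1}{4} \approx -0.25$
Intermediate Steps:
$d{\left(b,m \right)} = 8 + 5 m$ ($d{\left(b,m \right)} = 8 - - 5 m = 8 + 5 m$)
$Y{\left(T \right)} = T^{2} \left(8 + 5 T\right)$ ($Y{\left(T \right)} = \left(8 + 5 T\right) T^{2} = T^{2} \left(8 + 5 T\right)$)
$p{\left(v \right)} = -4$ ($p{\left(v \right)} = 0 v - 4 = 0 - 4 = -4$)
$\frac{1}{p{\left(Y{\left(-4 \right)} \right)}} = \frac{1}{-4} = - \frac{1}{4}$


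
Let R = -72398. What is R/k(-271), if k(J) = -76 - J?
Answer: -72398/195 ≈ -371.27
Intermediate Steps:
R/k(-271) = -72398/(-76 - 1*(-271)) = -72398/(-76 + 271) = -72398/195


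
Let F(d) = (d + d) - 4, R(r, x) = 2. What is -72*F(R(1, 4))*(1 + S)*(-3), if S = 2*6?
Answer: 0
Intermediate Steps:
S = 12
F(d) = -4 + 2*d (F(d) = 2*d - 4 = -4 + 2*d)
-72*F(R(1, 4))*(1 + S)*(-3) = -72*(-4 + 2*2)*(1 + 12)*(-3) = -72*(-4 + 4)*13*(-3) = -72*0*13*(-3) = -0*(-3) = -72*0 = 0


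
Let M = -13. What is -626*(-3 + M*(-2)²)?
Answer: 34430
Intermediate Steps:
-626*(-3 + M*(-2)²) = -626*(-3 - 13*(-2)²) = -626*(-3 - 13*4) = -626*(-3 - 52) = -626*(-55) = 34430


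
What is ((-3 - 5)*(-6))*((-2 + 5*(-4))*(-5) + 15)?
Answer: 6000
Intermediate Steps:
((-3 - 5)*(-6))*((-2 + 5*(-4))*(-5) + 15) = (-8*(-6))*((-2 - 20)*(-5) + 15) = 48*(-22*(-5) + 15) = 48*(110 + 15) = 48*125 = 6000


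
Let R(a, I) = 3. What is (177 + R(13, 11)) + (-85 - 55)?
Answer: 40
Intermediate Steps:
(177 + R(13, 11)) + (-85 - 55) = (177 + 3) + (-85 - 55) = 180 - 140 = 40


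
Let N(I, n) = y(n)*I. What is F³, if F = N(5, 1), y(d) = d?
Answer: 125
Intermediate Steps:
N(I, n) = I*n (N(I, n) = n*I = I*n)
F = 5 (F = 5*1 = 5)
F³ = 5³ = 125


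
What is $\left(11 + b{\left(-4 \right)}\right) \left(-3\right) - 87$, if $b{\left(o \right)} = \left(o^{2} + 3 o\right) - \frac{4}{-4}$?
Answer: $-135$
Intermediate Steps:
$b{\left(o \right)} = 1 + o^{2} + 3 o$ ($b{\left(o \right)} = \left(o^{2} + 3 o\right) - -1 = \left(o^{2} + 3 o\right) + 1 = 1 + o^{2} + 3 o$)
$\left(11 + b{\left(-4 \right)}\right) \left(-3\right) - 87 = \left(11 + \left(1 + \left(-4\right)^{2} + 3 \left(-4\right)\right)\right) \left(-3\right) - 87 = \left(11 + \left(1 + 16 - 12\right)\right) \left(-3\right) - 87 = \left(11 + 5\right) \left(-3\right) - 87 = 16 \left(-3\right) - 87 = -48 - 87 = -135$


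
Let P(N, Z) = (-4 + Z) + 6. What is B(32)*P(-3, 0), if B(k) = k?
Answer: 64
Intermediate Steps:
P(N, Z) = 2 + Z
B(32)*P(-3, 0) = 32*(2 + 0) = 32*2 = 64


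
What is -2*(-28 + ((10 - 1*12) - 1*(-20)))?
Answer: 20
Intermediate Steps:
-2*(-28 + ((10 - 1*12) - 1*(-20))) = -2*(-28 + ((10 - 12) + 20)) = -2*(-28 + (-2 + 20)) = -2*(-28 + 18) = -2*(-10) = 20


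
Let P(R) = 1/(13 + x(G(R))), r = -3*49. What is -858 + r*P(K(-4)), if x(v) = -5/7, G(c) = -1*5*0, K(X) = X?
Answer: -74817/86 ≈ -869.96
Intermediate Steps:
G(c) = 0 (G(c) = -5*0 = 0)
x(v) = -5/7 (x(v) = -5*⅐ = -5/7)
r = -147
P(R) = 7/86 (P(R) = 1/(13 - 5/7) = 1/(86/7) = 7/86)
-858 + r*P(K(-4)) = -858 - 147*7/86 = -858 - 1029/86 = -74817/86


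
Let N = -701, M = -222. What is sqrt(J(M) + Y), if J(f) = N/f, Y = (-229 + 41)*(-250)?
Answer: sqrt(2316503622)/222 ≈ 216.80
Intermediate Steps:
Y = 47000 (Y = -188*(-250) = 47000)
J(f) = -701/f
sqrt(J(M) + Y) = sqrt(-701/(-222) + 47000) = sqrt(-701*(-1/222) + 47000) = sqrt(701/222 + 47000) = sqrt(10434701/222) = sqrt(2316503622)/222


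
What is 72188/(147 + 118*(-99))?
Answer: -72188/11535 ≈ -6.2582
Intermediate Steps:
72188/(147 + 118*(-99)) = 72188/(147 - 11682) = 72188/(-11535) = 72188*(-1/11535) = -72188/11535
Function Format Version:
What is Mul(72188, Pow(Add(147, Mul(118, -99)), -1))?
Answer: Rational(-72188, 11535) ≈ -6.2582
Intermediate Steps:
Mul(72188, Pow(Add(147, Mul(118, -99)), -1)) = Mul(72188, Pow(Add(147, -11682), -1)) = Mul(72188, Pow(-11535, -1)) = Mul(72188, Rational(-1, 11535)) = Rational(-72188, 11535)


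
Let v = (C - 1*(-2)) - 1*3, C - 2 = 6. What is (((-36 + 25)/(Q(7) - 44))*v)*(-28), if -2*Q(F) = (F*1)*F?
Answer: -4312/137 ≈ -31.474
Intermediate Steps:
C = 8 (C = 2 + 6 = 8)
Q(F) = -F**2/2 (Q(F) = -F*1*F/2 = -F*F/2 = -F**2/2)
v = 7 (v = (8 - 1*(-2)) - 1*3 = (8 + 2) - 3 = 10 - 3 = 7)
(((-36 + 25)/(Q(7) - 44))*v)*(-28) = (((-36 + 25)/(-1/2*7**2 - 44))*7)*(-28) = (-11/(-1/2*49 - 44)*7)*(-28) = (-11/(-49/2 - 44)*7)*(-28) = (-11/(-137/2)*7)*(-28) = (-11*(-2/137)*7)*(-28) = ((22/137)*7)*(-28) = (154/137)*(-28) = -4312/137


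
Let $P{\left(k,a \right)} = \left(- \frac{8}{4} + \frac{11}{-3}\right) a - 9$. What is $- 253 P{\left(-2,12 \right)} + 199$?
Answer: $19680$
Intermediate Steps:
$P{\left(k,a \right)} = -9 - \frac{17 a}{3}$ ($P{\left(k,a \right)} = \left(\left(-8\right) \frac{1}{4} + 11 \left(- \frac{1}{3}\right)\right) a - 9 = \left(-2 - \frac{11}{3}\right) a - 9 = - \frac{17 a}{3} - 9 = -9 - \frac{17 a}{3}$)
$- 253 P{\left(-2,12 \right)} + 199 = - 253 \left(-9 - 68\right) + 199 = \left(-253\right) \left(-77\right) + 199 = 19481 + 199 = 19680$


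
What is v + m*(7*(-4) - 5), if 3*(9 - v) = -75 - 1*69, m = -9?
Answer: 354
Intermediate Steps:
v = 57 (v = 9 - (-75 - 1*69)/3 = 9 - (-75 - 69)/3 = 9 - ⅓*(-144) = 9 + 48 = 57)
v + m*(7*(-4) - 5) = 57 - 9*(7*(-4) - 5) = 57 - 9*(-28 - 5) = 57 - 9*(-33) = 57 + 297 = 354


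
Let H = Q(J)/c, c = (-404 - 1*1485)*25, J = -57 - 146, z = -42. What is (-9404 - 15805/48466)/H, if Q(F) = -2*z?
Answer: 1024985048025/193864 ≈ 5.2871e+6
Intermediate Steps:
J = -203
Q(F) = 84 (Q(F) = -2*(-42) = 84)
c = -47225 (c = (-404 - 1485)*25 = -1889*25 = -47225)
H = -84/47225 (H = 84/(-47225) = 84*(-1/47225) = -84/47225 ≈ -0.0017787)
(-9404 - 15805/48466)/H = (-9404 - 15805/48466)/(-84/47225) = (-9404 - 15805/48466)*(-47225/84) = -455790069/48466*(-47225/84) = 1024985048025/193864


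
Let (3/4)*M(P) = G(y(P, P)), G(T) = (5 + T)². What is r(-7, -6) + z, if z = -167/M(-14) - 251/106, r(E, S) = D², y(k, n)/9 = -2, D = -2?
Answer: 31921/35828 ≈ 0.89095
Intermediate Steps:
y(k, n) = -18 (y(k, n) = 9*(-2) = -18)
M(P) = 676/3 (M(P) = 4*(5 - 18)²/3 = (4/3)*(-13)² = (4/3)*169 = 676/3)
r(E, S) = 4 (r(E, S) = (-2)² = 4)
z = -111391/35828 (z = -167/676/3 - 251/106 = -167*3/676 - 251*1/106 = -501/676 - 251/106 = -111391/35828 ≈ -3.1090)
r(-7, -6) + z = 4 - 111391/35828 = 31921/35828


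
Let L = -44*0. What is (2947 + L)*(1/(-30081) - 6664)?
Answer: -590754986395/30081 ≈ -1.9639e+7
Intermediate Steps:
L = 0
(2947 + L)*(1/(-30081) - 6664) = (2947 + 0)*(1/(-30081) - 6664) = 2947*(-1/30081 - 6664) = 2947*(-200459785/30081) = -590754986395/30081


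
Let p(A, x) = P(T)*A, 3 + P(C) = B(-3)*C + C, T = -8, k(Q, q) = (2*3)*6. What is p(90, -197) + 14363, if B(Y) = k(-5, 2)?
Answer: -12547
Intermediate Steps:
k(Q, q) = 36 (k(Q, q) = 6*6 = 36)
B(Y) = 36
P(C) = -3 + 37*C (P(C) = -3 + (36*C + C) = -3 + 37*C)
p(A, x) = -299*A (p(A, x) = (-3 + 37*(-8))*A = (-3 - 296)*A = -299*A)
p(90, -197) + 14363 = -299*90 + 14363 = -26910 + 14363 = -12547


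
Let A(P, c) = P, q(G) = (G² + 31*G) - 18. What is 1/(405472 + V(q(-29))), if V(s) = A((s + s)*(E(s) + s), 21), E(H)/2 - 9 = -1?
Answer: 1/414592 ≈ 2.4120e-6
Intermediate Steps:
E(H) = 16 (E(H) = 18 + 2*(-1) = 18 - 2 = 16)
q(G) = -18 + G² + 31*G
V(s) = 2*s*(16 + s) (V(s) = (s + s)*(16 + s) = (2*s)*(16 + s) = 2*s*(16 + s))
1/(405472 + V(q(-29))) = 1/(405472 + 2*(-18 + (-29)² + 31*(-29))*(16 + (-18 + (-29)² + 31*(-29)))) = 1/(405472 + 2*(-18 + 841 - 899)*(16 + (-18 + 841 - 899))) = 1/(405472 + 2*(-76)*(16 - 76)) = 1/(405472 + 2*(-76)*(-60)) = 1/(405472 + 9120) = 1/414592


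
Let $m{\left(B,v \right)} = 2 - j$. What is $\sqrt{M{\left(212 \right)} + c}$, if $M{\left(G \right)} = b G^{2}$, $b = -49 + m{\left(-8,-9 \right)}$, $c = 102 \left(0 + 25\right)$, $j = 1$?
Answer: $9 i \sqrt{26602} \approx 1467.9 i$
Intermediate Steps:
$m{\left(B,v \right)} = 1$ ($m{\left(B,v \right)} = 2 - 1 = 1$)
$c = 2550$ ($c = 102 \cdot 25 = 2550$)
$b = -48$ ($b = -49 + 1 = -48$)
$M{\left(G \right)} = - 48 G^{2}$
$\sqrt{M{\left(212 \right)} + c} = \sqrt{- 48 \cdot 212^{2} + 2550} = \sqrt{\left(-48\right) 44944 + 2550} = \sqrt{-2157312 + 2550} = \sqrt{-2154762} = 9 i \sqrt{26602}$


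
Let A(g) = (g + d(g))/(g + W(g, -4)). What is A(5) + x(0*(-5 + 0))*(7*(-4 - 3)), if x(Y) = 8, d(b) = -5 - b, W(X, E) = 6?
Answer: -4317/11 ≈ -392.45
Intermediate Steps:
A(g) = -5/(6 + g) (A(g) = (g + (-5 - g))/(g + 6) = -5/(6 + g))
A(5) + x(0*(-5 + 0))*(7*(-4 - 3)) = -5/(6 + 5) + 8*(7*(-4 - 3)) = -5/11 + 8*(7*(-7)) = -5*1/11 + 8*(-49) = -5/11 - 392 = -4317/11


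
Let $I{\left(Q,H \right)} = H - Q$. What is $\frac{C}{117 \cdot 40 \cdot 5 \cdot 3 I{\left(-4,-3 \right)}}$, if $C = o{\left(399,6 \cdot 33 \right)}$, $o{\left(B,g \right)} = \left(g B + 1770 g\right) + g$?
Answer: $\frac{2387}{390} \approx 6.1205$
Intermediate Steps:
$o{\left(B,g \right)} = 1771 g + B g$ ($o{\left(B,g \right)} = \left(B g + 1770 g\right) + g = \left(1770 g + B g\right) + g = 1771 g + B g$)
$C = 429660$ ($C = 6 \cdot 33 \left(1771 + 399\right) = 198 \cdot 2170 = 429660$)
$\frac{C}{117 \cdot 40 \cdot 5 \cdot 3 I{\left(-4,-3 \right)}} = \frac{429660}{117 \cdot 40 \cdot 5 \cdot 3 \left(-3 - -4\right)} = \frac{429660}{4680 \cdot 15 \left(-3 + 4\right)} = \frac{429660}{4680 \cdot 15 \cdot 1} = \frac{429660}{4680 \cdot 15} = \frac{429660}{70200} = 429660 \cdot \frac{1}{70200} = \frac{2387}{390}$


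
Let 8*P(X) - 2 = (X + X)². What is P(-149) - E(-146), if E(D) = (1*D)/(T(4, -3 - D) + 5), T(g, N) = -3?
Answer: 44695/4 ≈ 11174.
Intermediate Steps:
E(D) = D/2 (E(D) = (1*D)/(-3 + 5) = D/2)
P(X) = ¼ + X²/2 (P(X) = ¼ + (X + X)²/8 = ¼ + (2*X)²/8 = ¼ + (4*X²)/8 = ¼ + X²/2)
P(-149) - E(-146) = (¼ + (½)*(-149)²) - (-146)/2 = (¼ + (½)*22201) - 1*(-73) = (¼ + 22201/2) + 73 = 44403/4 + 73 = 44695/4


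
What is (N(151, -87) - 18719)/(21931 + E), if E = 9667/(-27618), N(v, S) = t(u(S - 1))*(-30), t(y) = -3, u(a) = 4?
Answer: -514495722/605680691 ≈ -0.84945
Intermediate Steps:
N(v, S) = 90 (N(v, S) = -3*(-30) = 90)
E = -9667/27618 (E = 9667*(-1/27618) = -9667/27618 ≈ -0.35003)
(N(151, -87) - 18719)/(21931 + E) = (90 - 18719)/(21931 - 9667/27618) = -18629/605680691/27618 = -18629*27618/605680691 = -514495722/605680691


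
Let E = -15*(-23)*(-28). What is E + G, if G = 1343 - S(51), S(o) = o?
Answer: -8368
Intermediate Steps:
E = -9660 (E = 345*(-28) = -9660)
G = 1292 (G = 1343 - 1*51 = 1343 - 51 = 1292)
E + G = -9660 + 1292 = -8368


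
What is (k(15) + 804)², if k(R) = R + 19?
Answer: 702244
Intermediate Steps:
k(R) = 19 + R
(k(15) + 804)² = ((19 + 15) + 804)² = (34 + 804)² = 838² = 702244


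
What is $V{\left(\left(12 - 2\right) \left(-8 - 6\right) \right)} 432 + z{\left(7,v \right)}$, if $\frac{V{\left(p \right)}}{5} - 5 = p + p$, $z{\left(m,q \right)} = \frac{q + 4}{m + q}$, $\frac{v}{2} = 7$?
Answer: $- \frac{4157994}{7} \approx -5.94 \cdot 10^{5}$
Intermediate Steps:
$v = 14$ ($v = 2 \cdot 7 = 14$)
$z{\left(m,q \right)} = \frac{4 + q}{m + q}$
$V{\left(p \right)} = 25 + 10 p$ ($V{\left(p \right)} = 25 + 5 \left(p + p\right) = 25 + 5 \cdot 2 p = 25 + 10 p$)
$V{\left(\left(12 - 2\right) \left(-8 - 6\right) \right)} 432 + z{\left(7,v \right)} = \left(25 + 10 \left(12 - 2\right) \left(-8 - 6\right)\right) 432 + \frac{4 + 14}{7 + 14} = \left(25 + 10 \cdot 10 \left(-14\right)\right) 432 + \frac{1}{21} \cdot 18 = \left(25 + 10 \left(-140\right)\right) 432 + \frac{1}{21} \cdot 18 = \left(25 - 1400\right) 432 + \frac{6}{7} = \left(-1375\right) 432 + \frac{6}{7} = -594000 + \frac{6}{7} = - \frac{4157994}{7}$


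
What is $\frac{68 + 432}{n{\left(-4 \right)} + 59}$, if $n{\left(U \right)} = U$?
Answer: $\frac{100}{11} \approx 9.0909$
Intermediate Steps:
$\frac{68 + 432}{n{\left(-4 \right)} + 59} = \frac{68 + 432}{-4 + 59} = \frac{500}{55} = 500 \cdot \frac{1}{55} = \frac{100}{11}$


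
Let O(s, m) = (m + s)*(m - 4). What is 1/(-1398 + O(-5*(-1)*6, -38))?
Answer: -1/1062 ≈ -0.00094162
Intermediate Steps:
O(s, m) = (-4 + m)*(m + s) (O(s, m) = (m + s)*(-4 + m) = (-4 + m)*(m + s))
1/(-1398 + O(-5*(-1)*6, -38)) = 1/(-1398 + ((-38)² - 4*(-38) - 4*(-5*(-1))*6 - 38*(-5*(-1))*6)) = 1/(-1398 + (1444 + 152 - 20*6 - 190*6)) = 1/(-1398 + (1444 + 152 - 4*30 - 38*30)) = 1/(-1398 + (1444 + 152 - 120 - 1140)) = 1/(-1398 + 336) = 1/(-1062) = -1/1062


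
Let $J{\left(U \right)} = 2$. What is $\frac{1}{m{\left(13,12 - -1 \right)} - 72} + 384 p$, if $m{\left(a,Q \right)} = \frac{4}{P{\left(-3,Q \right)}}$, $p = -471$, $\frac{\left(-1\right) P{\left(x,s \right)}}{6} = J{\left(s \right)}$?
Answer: $- \frac{39247491}{217} \approx -1.8086 \cdot 10^{5}$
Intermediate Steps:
$P{\left(x,s \right)} = -12$ ($P{\left(x,s \right)} = \left(-6\right) 2 = -12$)
$m{\left(a,Q \right)} = - \frac{1}{3}$ ($m{\left(a,Q \right)} = \frac{4}{-12} = 4 \left(- \frac{1}{12}\right) = - \frac{1}{3}$)
$\frac{1}{m{\left(13,12 - -1 \right)} - 72} + 384 p = \frac{1}{- \frac{1}{3} - 72} + 384 \left(-471\right) = \frac{1}{- \frac{217}{3}} - 180864 = - \frac{3}{217} - 180864 = - \frac{39247491}{217}$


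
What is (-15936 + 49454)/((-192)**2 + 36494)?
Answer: 16759/36679 ≈ 0.45691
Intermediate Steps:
(-15936 + 49454)/((-192)**2 + 36494) = 33518/(36864 + 36494) = 33518/73358 = 33518*(1/73358) = 16759/36679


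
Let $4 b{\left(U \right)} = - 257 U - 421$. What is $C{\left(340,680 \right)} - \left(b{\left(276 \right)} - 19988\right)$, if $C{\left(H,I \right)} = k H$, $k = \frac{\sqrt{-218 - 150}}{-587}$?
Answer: $\frac{151305}{4} - \frac{1360 i \sqrt{23}}{587} \approx 37826.0 - 11.111 i$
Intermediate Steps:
$b{\left(U \right)} = - \frac{421}{4} - \frac{257 U}{4}$ ($b{\left(U \right)} = \frac{- 257 U - 421}{4} = \frac{-421 - 257 U}{4} = - \frac{421}{4} - \frac{257 U}{4}$)
$k = - \frac{4 i \sqrt{23}}{587}$ ($k = \sqrt{-368} \left(- \frac{1}{587}\right) = 4 i \sqrt{23} \left(- \frac{1}{587}\right) = - \frac{4 i \sqrt{23}}{587} \approx - 0.03268 i$)
$C{\left(H,I \right)} = - \frac{4 i H \sqrt{23}}{587}$ ($C{\left(H,I \right)} = - \frac{4 i \sqrt{23}}{587} H = - \frac{4 i H \sqrt{23}}{587}$)
$C{\left(340,680 \right)} - \left(b{\left(276 \right)} - 19988\right) = \left(- \frac{4}{587}\right) i 340 \sqrt{23} - \left(\left(- \frac{421}{4} - 17733\right) - 19988\right) = - \frac{1360 i \sqrt{23}}{587} - \left(\left(- \frac{421}{4} - 17733\right) - 19988\right) = - \frac{1360 i \sqrt{23}}{587} - \left(- \frac{71353}{4} - 19988\right) = - \frac{1360 i \sqrt{23}}{587} - - \frac{151305}{4} = - \frac{1360 i \sqrt{23}}{587} + \frac{151305}{4} = \frac{151305}{4} - \frac{1360 i \sqrt{23}}{587}$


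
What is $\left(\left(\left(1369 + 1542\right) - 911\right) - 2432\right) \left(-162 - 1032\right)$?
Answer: $515808$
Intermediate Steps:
$\left(\left(\left(1369 + 1542\right) - 911\right) - 2432\right) \left(-162 - 1032\right) = \left(\left(2911 - 911\right) - 2432\right) \left(-1194\right) = \left(2000 - 2432\right) \left(-1194\right) = \left(-432\right) \left(-1194\right) = 515808$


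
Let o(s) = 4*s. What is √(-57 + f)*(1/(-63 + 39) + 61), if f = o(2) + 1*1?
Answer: 1463*I*√3/6 ≈ 422.33*I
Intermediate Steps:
f = 9 (f = 4*2 + 1*1 = 8 + 1 = 9)
√(-57 + f)*(1/(-63 + 39) + 61) = √(-57 + 9)*(1/(-63 + 39) + 61) = √(-48)*(1/(-24) + 61) = (4*I*√3)*(-1/24 + 61) = (4*I*√3)*(1463/24) = 1463*I*√3/6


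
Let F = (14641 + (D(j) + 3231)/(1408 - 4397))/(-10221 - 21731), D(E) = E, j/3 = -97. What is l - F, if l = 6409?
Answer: 12492495489/1949072 ≈ 6409.5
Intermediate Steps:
j = -291 (j = 3*(-97) = -291)
F = -893041/1949072 (F = (14641 + (-291 + 3231)/(1408 - 4397))/(-10221 - 21731) = (14641 + 2940/(-2989))/(-31952) = (14641 + 2940*(-1/2989))*(-1/31952) = (14641 - 60/61)*(-1/31952) = (893041/61)*(-1/31952) = -893041/1949072 ≈ -0.45819)
l - F = 6409 - 1*(-893041/1949072) = 6409 + 893041/1949072 = 12492495489/1949072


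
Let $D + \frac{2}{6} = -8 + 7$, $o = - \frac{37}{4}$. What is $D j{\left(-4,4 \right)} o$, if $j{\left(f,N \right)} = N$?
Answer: $\frac{148}{3} \approx 49.333$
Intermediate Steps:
$o = - \frac{37}{4}$ ($o = \left(-37\right) \frac{1}{4} = - \frac{37}{4} \approx -9.25$)
$D = - \frac{4}{3}$ ($D = - \frac{1}{3} + \left(-8 + 7\right) = - \frac{1}{3} - 1 = - \frac{4}{3} \approx -1.3333$)
$D j{\left(-4,4 \right)} o = \left(- \frac{4}{3}\right) 4 \left(- \frac{37}{4}\right) = \left(- \frac{16}{3}\right) \left(- \frac{37}{4}\right) = \frac{148}{3}$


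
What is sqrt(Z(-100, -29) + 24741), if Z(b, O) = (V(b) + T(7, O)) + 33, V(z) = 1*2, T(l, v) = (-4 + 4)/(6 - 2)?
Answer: 2*sqrt(6194) ≈ 157.40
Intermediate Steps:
T(l, v) = 0 (T(l, v) = 0/4 = 0*(1/4) = 0)
V(z) = 2
Z(b, O) = 35 (Z(b, O) = (2 + 0) + 33 = 2 + 33 = 35)
sqrt(Z(-100, -29) + 24741) = sqrt(35 + 24741) = sqrt(24776) = 2*sqrt(6194)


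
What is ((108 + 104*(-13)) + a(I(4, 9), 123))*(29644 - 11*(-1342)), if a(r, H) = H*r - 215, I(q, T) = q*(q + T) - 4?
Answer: 197384670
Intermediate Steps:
I(q, T) = -4 + q*(T + q) (I(q, T) = q*(T + q) - 4 = -4 + q*(T + q))
a(r, H) = -215 + H*r
((108 + 104*(-13)) + a(I(4, 9), 123))*(29644 - 11*(-1342)) = ((108 + 104*(-13)) + (-215 + 123*(-4 + 4² + 9*4)))*(29644 - 11*(-1342)) = ((108 - 1352) + (-215 + 123*(-4 + 16 + 36)))*(29644 + 14762) = (-1244 + (-215 + 123*48))*44406 = (-1244 + (-215 + 5904))*44406 = (-1244 + 5689)*44406 = 4445*44406 = 197384670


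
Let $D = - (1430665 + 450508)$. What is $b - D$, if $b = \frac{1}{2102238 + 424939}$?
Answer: $\frac{4754057138622}{2527177} \approx 1.8812 \cdot 10^{6}$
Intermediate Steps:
$D = -1881173$ ($D = \left(-1\right) 1881173 = -1881173$)
$b = \frac{1}{2527177} \approx 3.957 \cdot 10^{-7}$
$b - D = \frac{1}{2527177} - -1881173 = \frac{1}{2527177} + 1881173 = \frac{4754057138622}{2527177}$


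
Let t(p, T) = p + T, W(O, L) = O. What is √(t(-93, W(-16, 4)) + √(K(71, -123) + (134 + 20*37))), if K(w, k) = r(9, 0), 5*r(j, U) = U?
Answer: √(-109 + √874) ≈ 8.9127*I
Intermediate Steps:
r(j, U) = U/5
K(w, k) = 0 (K(w, k) = (⅕)*0 = 0)
t(p, T) = T + p
√(t(-93, W(-16, 4)) + √(K(71, -123) + (134 + 20*37))) = √((-16 - 93) + √(0 + (134 + 20*37))) = √(-109 + √(0 + (134 + 740))) = √(-109 + √(0 + 874)) = √(-109 + √874)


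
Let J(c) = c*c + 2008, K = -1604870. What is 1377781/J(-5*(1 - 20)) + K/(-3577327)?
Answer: 290969394241/2321685223 ≈ 125.33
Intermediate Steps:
J(c) = 2008 + c² (J(c) = c² + 2008 = 2008 + c²)
1377781/J(-5*(1 - 20)) + K/(-3577327) = 1377781/(2008 + (-5*(1 - 20))²) - 1604870/(-3577327) = 1377781/(2008 + (-5*(-19))²) - 1604870*(-1/3577327) = 1377781/(2008 + 95²) + 1604870/3577327 = 1377781/(2008 + 9025) + 1604870/3577327 = 1377781/11033 + 1604870/3577327 = 290969394241/2321685223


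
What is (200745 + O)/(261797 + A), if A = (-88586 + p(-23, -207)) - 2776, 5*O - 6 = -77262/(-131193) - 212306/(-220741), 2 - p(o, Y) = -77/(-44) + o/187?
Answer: 7247563354530545948/6153238543287465945 ≈ 1.1778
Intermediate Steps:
p(o, Y) = ¼ - o/187 (p(o, Y) = 2 - (-77/(-44) + o/187) = 2 - (-77*(-1/44) + o*(1/187)) = 2 - (7/4 + o/187) = 2 + (-7/4 - o/187) = ¼ - o/187)
O = 72888665426/48266123355 (O = 6/5 + (-77262/(-131193) - 212306/(-220741))/5 = 6/5 + (-77262*(-1/131193) - 212306*(-1/220741))/5 = 6/5 + (25754/43731 + 212306/220741)/5 = 6/5 + (⅕)*(14969317400/9653224671) = 6/5 + 2993863480/9653224671 = 72888665426/48266123355 ≈ 1.5101)
A = -68338497/748 (A = (-88586 + (¼ - 1/187*(-23))) - 2776 = (-88586 + (¼ + 23/187)) - 2776 = (-88586 + 279/748) - 2776 = -66262049/748 - 2776 = -68338497/748 ≈ -91362.)
(200745 + O)/(261797 + A) = (200745 + 72888665426/48266123355)/(261797 - 68338497/748) = 9689255821564901/(48266123355*(127485659/748)) = (9689255821564901/48266123355)*(748/127485659) = 7247563354530545948/6153238543287465945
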